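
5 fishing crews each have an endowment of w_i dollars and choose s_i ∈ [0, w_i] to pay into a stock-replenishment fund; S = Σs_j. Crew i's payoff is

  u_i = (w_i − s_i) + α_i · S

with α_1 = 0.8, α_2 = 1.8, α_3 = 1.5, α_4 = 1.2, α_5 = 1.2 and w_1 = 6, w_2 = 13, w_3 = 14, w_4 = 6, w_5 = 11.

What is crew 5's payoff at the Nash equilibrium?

52.8

∂u_i/∂s_i = α_i − 1, so crew i contributes w_i if α_i > 1, else 0.
α_i > 1 for i ∈ {2, 3, 4, 5}; NE contributions (0, 13, 14, 6, 11), S = 44.
u_5 = (11 − 11) + 1.2·44 = 52.8.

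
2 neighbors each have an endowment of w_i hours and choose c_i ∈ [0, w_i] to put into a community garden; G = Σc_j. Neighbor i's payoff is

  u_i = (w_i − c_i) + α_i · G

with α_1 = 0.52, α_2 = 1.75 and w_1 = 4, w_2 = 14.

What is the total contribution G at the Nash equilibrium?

∂u_i/∂c_i = α_i − 1, so neighbor i contributes w_i if α_i > 1, else 0.
α_i > 1 for i ∈ {2}; NE contributions (0, 14), G = 14.

14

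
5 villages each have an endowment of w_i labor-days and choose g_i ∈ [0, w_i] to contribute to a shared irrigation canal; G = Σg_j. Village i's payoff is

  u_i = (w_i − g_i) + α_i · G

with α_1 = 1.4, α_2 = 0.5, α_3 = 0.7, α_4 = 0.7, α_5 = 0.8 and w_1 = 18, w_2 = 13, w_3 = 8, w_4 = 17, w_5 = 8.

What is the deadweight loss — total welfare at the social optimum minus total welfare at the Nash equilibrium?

∂u_i/∂g_i = α_i − 1, so village i contributes w_i if α_i > 1, else 0.
α_i > 1 for i ∈ {1}; NE contributions (18, 0, 0, 0, 0), G = 18.
W^NE = Σw_i − G^NE + (Σα_i)·G^NE = 64 + 3.1·18 = 119.8.
Planner: ∂(Σu_j)/∂g_i = Σα_j − 1 = 3.1 > 0, so everyone contributes w_i; G^SO = 64, W^SO = 64 + 3.1·64 = 262.4.
Deadweight loss = 142.6.

142.6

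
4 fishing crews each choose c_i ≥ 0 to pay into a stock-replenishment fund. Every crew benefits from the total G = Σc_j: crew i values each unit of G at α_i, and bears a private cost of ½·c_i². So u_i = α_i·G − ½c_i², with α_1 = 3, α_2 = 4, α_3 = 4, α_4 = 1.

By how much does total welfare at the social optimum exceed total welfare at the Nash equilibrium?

165

Crew i's FOC: ∂u_i/∂c_i = α_i − c_i = 0, so c_i* = α_i.
NE contributions = (3, 4, 4, 1); G = 12.
W^NE = (Σα)·G − ½Σα_i² = 12² − ½·42 = 123.
Planner sets c_i = Σα_j = 12 for every i, so G^SO = 4·12 = 48.
W^SO = (Σα)·G^SO − ½·4·(Σα)² = (4/2)·12² = 288.
Deadweight loss = W^SO − W^NE = 165.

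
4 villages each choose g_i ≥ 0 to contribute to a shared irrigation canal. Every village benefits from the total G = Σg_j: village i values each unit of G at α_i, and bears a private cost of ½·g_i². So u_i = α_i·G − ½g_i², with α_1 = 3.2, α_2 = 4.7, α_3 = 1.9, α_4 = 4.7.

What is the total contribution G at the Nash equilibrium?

Village i's FOC: ∂u_i/∂g_i = α_i − g_i = 0, so g_i* = α_i.
NE contributions = (3.2, 4.7, 1.9, 4.7); G = 14.5.

14.5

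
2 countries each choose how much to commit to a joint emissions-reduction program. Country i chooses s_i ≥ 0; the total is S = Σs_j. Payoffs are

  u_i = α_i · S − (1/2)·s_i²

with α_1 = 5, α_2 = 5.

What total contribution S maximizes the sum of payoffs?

Planner FOC: ∂(Σu_j)/∂s_i = (Σα_j) − s_i = 0, so s_i^SO = Σα_j = 10 for every i; S^SO = 20.

20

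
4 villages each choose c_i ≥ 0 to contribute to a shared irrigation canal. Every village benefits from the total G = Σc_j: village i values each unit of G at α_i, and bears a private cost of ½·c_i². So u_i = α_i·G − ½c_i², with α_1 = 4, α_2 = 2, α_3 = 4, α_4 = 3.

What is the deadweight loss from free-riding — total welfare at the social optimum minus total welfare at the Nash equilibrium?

Village i's FOC: ∂u_i/∂c_i = α_i − c_i = 0, so c_i* = α_i.
NE contributions = (4, 2, 4, 3); G = 13.
W^NE = (Σα)·G − ½Σα_i² = 13² − ½·45 = 146.5.
Planner sets c_i = Σα_j = 13 for every i, so G^SO = 4·13 = 52.
W^SO = (Σα)·G^SO − ½·4·(Σα)² = (4/2)·13² = 338.
Deadweight loss = W^SO − W^NE = 191.5.

191.5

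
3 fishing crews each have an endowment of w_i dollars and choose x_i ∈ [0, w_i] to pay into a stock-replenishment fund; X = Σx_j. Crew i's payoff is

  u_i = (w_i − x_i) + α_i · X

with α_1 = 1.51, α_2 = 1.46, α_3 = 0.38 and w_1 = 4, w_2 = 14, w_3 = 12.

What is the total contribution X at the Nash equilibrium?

18

∂u_i/∂x_i = α_i − 1, so crew i contributes w_i if α_i > 1, else 0.
α_i > 1 for i ∈ {1, 2}; NE contributions (4, 14, 0), X = 18.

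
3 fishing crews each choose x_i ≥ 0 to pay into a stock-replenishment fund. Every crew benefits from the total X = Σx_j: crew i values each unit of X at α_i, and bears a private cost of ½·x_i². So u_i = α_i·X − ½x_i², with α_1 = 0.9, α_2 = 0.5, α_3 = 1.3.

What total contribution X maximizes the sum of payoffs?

Planner FOC: ∂(Σu_j)/∂x_i = (Σα_j) − x_i = 0, so x_i^SO = Σα_j = 2.7 for every i; X^SO = 8.1.

8.1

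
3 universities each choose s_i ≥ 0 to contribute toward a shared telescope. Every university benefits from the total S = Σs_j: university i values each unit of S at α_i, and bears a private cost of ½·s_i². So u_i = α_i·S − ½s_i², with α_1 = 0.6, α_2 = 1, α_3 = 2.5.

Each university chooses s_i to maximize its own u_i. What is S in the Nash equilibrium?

University i's FOC: ∂u_i/∂s_i = α_i − s_i = 0, so s_i* = α_i.
NE contributions = (0.6, 1, 2.5); S = 4.1.

4.1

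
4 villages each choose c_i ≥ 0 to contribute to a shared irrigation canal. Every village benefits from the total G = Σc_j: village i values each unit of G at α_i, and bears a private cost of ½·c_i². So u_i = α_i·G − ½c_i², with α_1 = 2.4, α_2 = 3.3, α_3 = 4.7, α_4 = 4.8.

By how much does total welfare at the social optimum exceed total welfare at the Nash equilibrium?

Village i's FOC: ∂u_i/∂c_i = α_i − c_i = 0, so c_i* = α_i.
NE contributions = (2.4, 3.3, 4.7, 4.8); G = 15.2.
W^NE = (Σα)·G − ½Σα_i² = 15.2² − ½·61.78 = 200.15.
Planner sets c_i = Σα_j = 15.2 for every i, so G^SO = 4·15.2 = 60.8.
W^SO = (Σα)·G^SO − ½·4·(Σα)² = (4/2)·15.2² = 462.08.
Deadweight loss = W^SO − W^NE = 261.93.

261.93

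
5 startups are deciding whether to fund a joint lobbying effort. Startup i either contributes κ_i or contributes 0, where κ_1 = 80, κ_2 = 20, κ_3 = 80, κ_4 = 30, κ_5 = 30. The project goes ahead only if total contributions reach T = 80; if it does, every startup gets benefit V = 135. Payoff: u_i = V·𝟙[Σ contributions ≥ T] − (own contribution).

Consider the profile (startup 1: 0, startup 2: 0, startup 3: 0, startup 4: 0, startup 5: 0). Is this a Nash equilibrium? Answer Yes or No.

Total = 0 < 80: not provided.
Startup 1 (pledges 0, payoff 0): pledging 80 → total 80, payoff 55. Profitable deviation.

No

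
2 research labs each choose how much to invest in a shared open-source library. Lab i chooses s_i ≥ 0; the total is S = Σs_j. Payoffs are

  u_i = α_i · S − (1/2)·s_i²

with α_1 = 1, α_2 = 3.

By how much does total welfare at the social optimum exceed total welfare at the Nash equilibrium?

Lab i's FOC: ∂u_i/∂s_i = α_i − s_i = 0, so s_i* = α_i.
NE contributions = (1, 3); S = 4.
W^NE = (Σα)·S − ½Σα_i² = 4² − ½·10 = 11.
Planner sets s_i = Σα_j = 4 for every i, so S^SO = 2·4 = 8.
W^SO = (Σα)·S^SO − ½·2·(Σα)² = (2/2)·4² = 16.
Deadweight loss = W^SO − W^NE = 5.

5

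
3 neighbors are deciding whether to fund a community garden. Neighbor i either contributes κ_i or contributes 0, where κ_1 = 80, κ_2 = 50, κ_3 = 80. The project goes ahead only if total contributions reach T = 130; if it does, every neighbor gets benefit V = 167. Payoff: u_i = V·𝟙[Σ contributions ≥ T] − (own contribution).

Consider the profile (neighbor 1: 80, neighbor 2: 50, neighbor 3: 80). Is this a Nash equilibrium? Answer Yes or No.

No

Total = 210 ≥ 130: provided.
Neighbor 1 (pledges 80, payoff 87): dropping to 0 → total 130, payoff 167. Profitable deviation.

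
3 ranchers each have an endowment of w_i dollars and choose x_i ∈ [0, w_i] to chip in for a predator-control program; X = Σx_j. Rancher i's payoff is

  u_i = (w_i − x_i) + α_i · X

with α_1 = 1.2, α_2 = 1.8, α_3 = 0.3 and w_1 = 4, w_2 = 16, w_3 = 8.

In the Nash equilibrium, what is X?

∂u_i/∂x_i = α_i − 1, so rancher i contributes w_i if α_i > 1, else 0.
α_i > 1 for i ∈ {1, 2}; NE contributions (4, 16, 0), X = 20.

20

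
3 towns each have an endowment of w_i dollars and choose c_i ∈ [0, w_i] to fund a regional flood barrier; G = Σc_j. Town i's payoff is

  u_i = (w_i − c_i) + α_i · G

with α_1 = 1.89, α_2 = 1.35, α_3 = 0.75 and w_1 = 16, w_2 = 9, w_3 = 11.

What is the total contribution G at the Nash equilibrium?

25

∂u_i/∂c_i = α_i − 1, so town i contributes w_i if α_i > 1, else 0.
α_i > 1 for i ∈ {1, 2}; NE contributions (16, 9, 0), G = 25.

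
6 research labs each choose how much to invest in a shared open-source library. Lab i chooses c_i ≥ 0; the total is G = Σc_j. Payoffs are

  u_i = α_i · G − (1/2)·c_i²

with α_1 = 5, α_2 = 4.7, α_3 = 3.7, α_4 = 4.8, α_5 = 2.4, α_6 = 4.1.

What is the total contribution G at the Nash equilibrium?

Lab i's FOC: ∂u_i/∂c_i = α_i − c_i = 0, so c_i* = α_i.
NE contributions = (5, 4.7, 3.7, 4.8, 2.4, 4.1); G = 24.7.

24.7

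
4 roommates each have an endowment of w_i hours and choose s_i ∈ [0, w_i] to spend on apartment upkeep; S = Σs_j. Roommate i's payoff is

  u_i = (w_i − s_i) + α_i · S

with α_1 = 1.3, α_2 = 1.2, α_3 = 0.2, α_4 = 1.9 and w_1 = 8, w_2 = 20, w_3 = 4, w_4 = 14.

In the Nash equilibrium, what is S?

42

∂u_i/∂s_i = α_i − 1, so roommate i contributes w_i if α_i > 1, else 0.
α_i > 1 for i ∈ {1, 2, 4}; NE contributions (8, 20, 0, 14), S = 42.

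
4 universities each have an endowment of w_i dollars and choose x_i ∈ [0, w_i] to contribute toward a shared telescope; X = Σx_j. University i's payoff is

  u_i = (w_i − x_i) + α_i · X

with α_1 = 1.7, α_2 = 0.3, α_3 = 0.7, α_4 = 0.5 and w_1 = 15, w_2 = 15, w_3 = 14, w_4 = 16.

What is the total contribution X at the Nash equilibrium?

15

∂u_i/∂x_i = α_i − 1, so university i contributes w_i if α_i > 1, else 0.
α_i > 1 for i ∈ {1}; NE contributions (15, 0, 0, 0), X = 15.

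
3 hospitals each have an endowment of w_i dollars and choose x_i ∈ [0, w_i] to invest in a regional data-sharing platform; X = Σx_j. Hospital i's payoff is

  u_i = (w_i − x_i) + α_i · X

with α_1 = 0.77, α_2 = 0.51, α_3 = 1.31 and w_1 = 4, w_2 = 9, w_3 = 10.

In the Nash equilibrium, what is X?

∂u_i/∂x_i = α_i − 1, so hospital i contributes w_i if α_i > 1, else 0.
α_i > 1 for i ∈ {3}; NE contributions (0, 0, 10), X = 10.

10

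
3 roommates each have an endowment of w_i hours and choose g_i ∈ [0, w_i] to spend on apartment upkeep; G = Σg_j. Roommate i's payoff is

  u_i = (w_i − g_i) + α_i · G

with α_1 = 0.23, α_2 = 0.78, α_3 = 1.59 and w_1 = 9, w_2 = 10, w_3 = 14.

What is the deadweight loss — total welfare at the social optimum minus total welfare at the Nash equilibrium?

30.4

∂u_i/∂g_i = α_i − 1, so roommate i contributes w_i if α_i > 1, else 0.
α_i > 1 for i ∈ {3}; NE contributions (0, 0, 14), G = 14.
W^NE = Σw_i − G^NE + (Σα_i)·G^NE = 33 + 1.6·14 = 55.4.
Planner: ∂(Σu_j)/∂g_i = Σα_j − 1 = 1.6 > 0, so everyone contributes w_i; G^SO = 33, W^SO = 33 + 1.6·33 = 85.8.
Deadweight loss = 30.4.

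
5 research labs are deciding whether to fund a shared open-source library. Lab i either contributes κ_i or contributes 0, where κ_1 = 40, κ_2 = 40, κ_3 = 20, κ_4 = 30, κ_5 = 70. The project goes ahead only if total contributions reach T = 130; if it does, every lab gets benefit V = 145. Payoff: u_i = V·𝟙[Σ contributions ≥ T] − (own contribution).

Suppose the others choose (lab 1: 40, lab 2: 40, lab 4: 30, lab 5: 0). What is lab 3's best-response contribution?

20

Others' total = 110. Contributing 20 brings total to 130 ≥ 130: gain V − κ_3 = 125.
Best response: 20.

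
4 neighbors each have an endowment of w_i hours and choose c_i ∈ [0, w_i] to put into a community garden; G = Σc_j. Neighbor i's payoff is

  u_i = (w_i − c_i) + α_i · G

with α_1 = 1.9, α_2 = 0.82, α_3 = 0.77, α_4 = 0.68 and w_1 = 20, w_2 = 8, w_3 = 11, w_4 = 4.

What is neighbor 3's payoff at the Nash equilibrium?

∂u_i/∂c_i = α_i − 1, so neighbor i contributes w_i if α_i > 1, else 0.
α_i > 1 for i ∈ {1}; NE contributions (20, 0, 0, 0), G = 20.
u_3 = (11 − 0) + 0.77·20 = 26.4.

26.4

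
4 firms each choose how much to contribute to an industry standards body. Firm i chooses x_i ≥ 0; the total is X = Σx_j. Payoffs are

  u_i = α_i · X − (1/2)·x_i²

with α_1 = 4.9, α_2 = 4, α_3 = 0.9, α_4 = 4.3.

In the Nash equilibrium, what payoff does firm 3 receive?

12.285

Firm i's FOC: ∂u_i/∂x_i = α_i − x_i = 0, so x_i* = α_i.
NE contributions = (4.9, 4, 0.9, 4.3); X = 14.1.
u_3 = α_3·X − ½·(x_3)² = 0.9·14.1 − ½·0.9² = 12.285.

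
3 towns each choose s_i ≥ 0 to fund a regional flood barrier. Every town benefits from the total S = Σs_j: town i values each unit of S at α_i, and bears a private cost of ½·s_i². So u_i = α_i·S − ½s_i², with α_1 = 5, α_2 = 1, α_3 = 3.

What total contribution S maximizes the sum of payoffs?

Planner FOC: ∂(Σu_j)/∂s_i = (Σα_j) − s_i = 0, so s_i^SO = Σα_j = 9 for every i; S^SO = 27.

27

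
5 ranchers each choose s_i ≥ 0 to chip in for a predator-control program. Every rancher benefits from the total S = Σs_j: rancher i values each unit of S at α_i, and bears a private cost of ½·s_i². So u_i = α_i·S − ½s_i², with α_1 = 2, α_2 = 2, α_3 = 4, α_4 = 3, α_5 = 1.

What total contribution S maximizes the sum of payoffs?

Planner FOC: ∂(Σu_j)/∂s_i = (Σα_j) − s_i = 0, so s_i^SO = Σα_j = 12 for every i; S^SO = 60.

60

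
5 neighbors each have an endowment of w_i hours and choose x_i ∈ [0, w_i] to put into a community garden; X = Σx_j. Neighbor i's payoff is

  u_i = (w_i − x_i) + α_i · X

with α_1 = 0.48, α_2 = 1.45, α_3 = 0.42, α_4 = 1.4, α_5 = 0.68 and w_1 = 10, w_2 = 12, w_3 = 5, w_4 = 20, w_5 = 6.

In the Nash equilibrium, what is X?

∂u_i/∂x_i = α_i − 1, so neighbor i contributes w_i if α_i > 1, else 0.
α_i > 1 for i ∈ {2, 4}; NE contributions (0, 12, 0, 20, 0), X = 32.

32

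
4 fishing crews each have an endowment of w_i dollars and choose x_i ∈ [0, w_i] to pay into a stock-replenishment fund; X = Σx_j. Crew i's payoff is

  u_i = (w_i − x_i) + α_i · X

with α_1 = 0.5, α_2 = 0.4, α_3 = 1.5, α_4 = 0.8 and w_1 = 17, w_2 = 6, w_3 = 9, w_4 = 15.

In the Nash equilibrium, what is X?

∂u_i/∂x_i = α_i − 1, so crew i contributes w_i if α_i > 1, else 0.
α_i > 1 for i ∈ {3}; NE contributions (0, 0, 9, 0), X = 9.

9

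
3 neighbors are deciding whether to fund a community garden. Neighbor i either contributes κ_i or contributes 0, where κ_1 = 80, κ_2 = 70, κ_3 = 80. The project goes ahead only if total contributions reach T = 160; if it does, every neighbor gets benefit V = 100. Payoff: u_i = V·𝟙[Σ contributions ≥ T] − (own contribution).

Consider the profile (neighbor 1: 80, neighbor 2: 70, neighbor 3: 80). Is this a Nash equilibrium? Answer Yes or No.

No

Total = 230 ≥ 160: provided.
Neighbor 1 (pledges 80, payoff 20): dropping to 0 → total 150, payoff 0. No gain.
Neighbor 2 (pledges 70, payoff 30): dropping to 0 → total 160, payoff 100. Profitable deviation.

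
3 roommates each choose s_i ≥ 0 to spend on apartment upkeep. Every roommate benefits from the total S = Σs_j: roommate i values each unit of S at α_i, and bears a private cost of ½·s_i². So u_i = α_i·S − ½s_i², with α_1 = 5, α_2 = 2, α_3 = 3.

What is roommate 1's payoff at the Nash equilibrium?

Roommate i's FOC: ∂u_i/∂s_i = α_i − s_i = 0, so s_i* = α_i.
NE contributions = (5, 2, 3); S = 10.
u_1 = α_1·S − ½·(s_1)² = 5·10 − ½·5² = 37.5.

37.5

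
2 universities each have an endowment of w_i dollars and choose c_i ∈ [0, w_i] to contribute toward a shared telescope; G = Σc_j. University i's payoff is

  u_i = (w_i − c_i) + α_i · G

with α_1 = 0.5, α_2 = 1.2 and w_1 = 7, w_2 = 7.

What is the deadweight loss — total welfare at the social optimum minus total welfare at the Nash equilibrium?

∂u_i/∂c_i = α_i − 1, so university i contributes w_i if α_i > 1, else 0.
α_i > 1 for i ∈ {2}; NE contributions (0, 7), G = 7.
W^NE = Σw_i − G^NE + (Σα_i)·G^NE = 14 + 0.7·7 = 18.9.
Planner: ∂(Σu_j)/∂c_i = Σα_j − 1 = 0.7 > 0, so everyone contributes w_i; G^SO = 14, W^SO = 14 + 0.7·14 = 23.8.
Deadweight loss = 4.9.

4.9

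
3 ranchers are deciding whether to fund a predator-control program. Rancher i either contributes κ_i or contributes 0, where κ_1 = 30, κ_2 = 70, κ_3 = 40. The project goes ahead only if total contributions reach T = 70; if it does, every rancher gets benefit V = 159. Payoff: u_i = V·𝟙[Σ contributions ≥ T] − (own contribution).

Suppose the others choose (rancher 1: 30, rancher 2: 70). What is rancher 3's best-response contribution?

0

Others' total = 100 ≥ 70; contributing adds cost 40 for no extra benefit.
Best response: 0.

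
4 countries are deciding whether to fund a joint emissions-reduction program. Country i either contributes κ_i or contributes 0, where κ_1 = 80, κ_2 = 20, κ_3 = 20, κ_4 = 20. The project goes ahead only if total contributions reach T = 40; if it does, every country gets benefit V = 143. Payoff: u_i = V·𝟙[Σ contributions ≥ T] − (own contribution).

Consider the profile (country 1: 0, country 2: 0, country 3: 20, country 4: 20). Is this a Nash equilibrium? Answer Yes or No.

Total = 40 ≥ 40: provided.
Country 1 (pledges 0, payoff 143): pledging 80 → total 120, payoff 63. No gain.
Country 2 (pledges 0, payoff 143): pledging 20 → total 60, payoff 123. No gain.
Country 3 (pledges 20, payoff 123): dropping to 0 → total 20, payoff 0. No gain.
Country 4 (pledges 20, payoff 123): dropping to 0 → total 20, payoff 0. No gain.

Yes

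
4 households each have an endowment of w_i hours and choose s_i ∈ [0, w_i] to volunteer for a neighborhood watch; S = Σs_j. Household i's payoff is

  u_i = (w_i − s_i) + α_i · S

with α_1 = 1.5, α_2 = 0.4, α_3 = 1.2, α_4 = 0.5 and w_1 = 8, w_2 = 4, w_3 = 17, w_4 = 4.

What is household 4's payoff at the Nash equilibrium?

16.5

∂u_i/∂s_i = α_i − 1, so household i contributes w_i if α_i > 1, else 0.
α_i > 1 for i ∈ {1, 3}; NE contributions (8, 0, 17, 0), S = 25.
u_4 = (4 − 0) + 0.5·25 = 16.5.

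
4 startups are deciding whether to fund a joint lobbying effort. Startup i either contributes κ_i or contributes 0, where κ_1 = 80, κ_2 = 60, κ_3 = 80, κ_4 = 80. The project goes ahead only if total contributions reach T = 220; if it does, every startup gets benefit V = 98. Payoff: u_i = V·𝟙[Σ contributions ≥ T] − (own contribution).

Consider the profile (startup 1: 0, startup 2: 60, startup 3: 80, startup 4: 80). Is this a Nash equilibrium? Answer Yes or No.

Total = 220 ≥ 220: provided.
Startup 1 (pledges 0, payoff 98): pledging 80 → total 300, payoff 18. No gain.
Startup 2 (pledges 60, payoff 38): dropping to 0 → total 160, payoff 0. No gain.
Startup 3 (pledges 80, payoff 18): dropping to 0 → total 140, payoff 0. No gain.
Startup 4 (pledges 80, payoff 18): dropping to 0 → total 140, payoff 0. No gain.

Yes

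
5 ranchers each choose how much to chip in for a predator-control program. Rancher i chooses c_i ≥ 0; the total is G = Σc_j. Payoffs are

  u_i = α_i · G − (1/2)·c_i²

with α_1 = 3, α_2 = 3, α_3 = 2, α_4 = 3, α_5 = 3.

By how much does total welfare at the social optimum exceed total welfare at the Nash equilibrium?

Rancher i's FOC: ∂u_i/∂c_i = α_i − c_i = 0, so c_i* = α_i.
NE contributions = (3, 3, 2, 3, 3); G = 14.
W^NE = (Σα)·G − ½Σα_i² = 14² − ½·40 = 176.
Planner sets c_i = Σα_j = 14 for every i, so G^SO = 5·14 = 70.
W^SO = (Σα)·G^SO − ½·5·(Σα)² = (5/2)·14² = 490.
Deadweight loss = W^SO − W^NE = 314.

314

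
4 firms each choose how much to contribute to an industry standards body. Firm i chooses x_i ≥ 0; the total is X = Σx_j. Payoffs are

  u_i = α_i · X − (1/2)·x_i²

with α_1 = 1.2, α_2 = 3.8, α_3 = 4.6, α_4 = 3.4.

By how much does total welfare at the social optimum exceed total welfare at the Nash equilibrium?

193.3

Firm i's FOC: ∂u_i/∂x_i = α_i − x_i = 0, so x_i* = α_i.
NE contributions = (1.2, 3.8, 4.6, 3.4); X = 13.
W^NE = (Σα)·X − ½Σα_i² = 13² − ½·48.6 = 144.7.
Planner sets x_i = Σα_j = 13 for every i, so X^SO = 4·13 = 52.
W^SO = (Σα)·X^SO − ½·4·(Σα)² = (4/2)·13² = 338.
Deadweight loss = W^SO − W^NE = 193.3.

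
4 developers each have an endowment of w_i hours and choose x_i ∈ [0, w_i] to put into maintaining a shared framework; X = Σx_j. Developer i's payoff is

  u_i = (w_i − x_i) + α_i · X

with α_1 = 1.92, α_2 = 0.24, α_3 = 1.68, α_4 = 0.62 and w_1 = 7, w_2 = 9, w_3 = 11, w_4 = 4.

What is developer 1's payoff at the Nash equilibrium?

34.56

∂u_i/∂x_i = α_i − 1, so developer i contributes w_i if α_i > 1, else 0.
α_i > 1 for i ∈ {1, 3}; NE contributions (7, 0, 11, 0), X = 18.
u_1 = (7 − 7) + 1.92·18 = 34.56.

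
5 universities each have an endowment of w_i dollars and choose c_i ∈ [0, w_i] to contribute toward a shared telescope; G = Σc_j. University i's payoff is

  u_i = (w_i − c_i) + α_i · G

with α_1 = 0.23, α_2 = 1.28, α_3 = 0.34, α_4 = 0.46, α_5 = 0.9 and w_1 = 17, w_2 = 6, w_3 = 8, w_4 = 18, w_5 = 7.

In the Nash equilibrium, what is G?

6

∂u_i/∂c_i = α_i − 1, so university i contributes w_i if α_i > 1, else 0.
α_i > 1 for i ∈ {2}; NE contributions (0, 6, 0, 0, 0), G = 6.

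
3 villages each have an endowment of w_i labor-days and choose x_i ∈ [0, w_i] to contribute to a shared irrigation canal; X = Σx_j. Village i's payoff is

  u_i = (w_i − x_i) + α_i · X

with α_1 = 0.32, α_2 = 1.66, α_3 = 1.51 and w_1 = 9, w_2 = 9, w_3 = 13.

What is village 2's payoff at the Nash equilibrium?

∂u_i/∂x_i = α_i − 1, so village i contributes w_i if α_i > 1, else 0.
α_i > 1 for i ∈ {2, 3}; NE contributions (0, 9, 13), X = 22.
u_2 = (9 − 9) + 1.66·22 = 36.52.

36.52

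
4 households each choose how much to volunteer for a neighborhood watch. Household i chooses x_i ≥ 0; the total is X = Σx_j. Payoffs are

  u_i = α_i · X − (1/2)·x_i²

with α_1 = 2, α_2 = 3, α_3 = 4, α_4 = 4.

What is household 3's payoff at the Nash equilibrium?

Household i's FOC: ∂u_i/∂x_i = α_i − x_i = 0, so x_i* = α_i.
NE contributions = (2, 3, 4, 4); X = 13.
u_3 = α_3·X − ½·(x_3)² = 4·13 − ½·4² = 44.

44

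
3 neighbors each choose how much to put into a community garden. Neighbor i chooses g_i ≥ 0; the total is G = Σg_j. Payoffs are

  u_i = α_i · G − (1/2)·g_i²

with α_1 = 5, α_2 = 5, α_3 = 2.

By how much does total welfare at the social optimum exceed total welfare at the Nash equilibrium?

99

Neighbor i's FOC: ∂u_i/∂g_i = α_i − g_i = 0, so g_i* = α_i.
NE contributions = (5, 5, 2); G = 12.
W^NE = (Σα)·G − ½Σα_i² = 12² − ½·54 = 117.
Planner sets g_i = Σα_j = 12 for every i, so G^SO = 3·12 = 36.
W^SO = (Σα)·G^SO − ½·3·(Σα)² = (3/2)·12² = 216.
Deadweight loss = W^SO − W^NE = 99.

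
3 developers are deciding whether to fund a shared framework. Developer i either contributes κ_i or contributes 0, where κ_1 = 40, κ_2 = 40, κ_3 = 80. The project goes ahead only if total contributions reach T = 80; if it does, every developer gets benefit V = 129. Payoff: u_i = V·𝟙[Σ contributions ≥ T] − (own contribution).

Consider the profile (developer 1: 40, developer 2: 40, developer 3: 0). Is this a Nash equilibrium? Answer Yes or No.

Total = 80 ≥ 80: provided.
Developer 1 (pledges 40, payoff 89): dropping to 0 → total 40, payoff 0. No gain.
Developer 2 (pledges 40, payoff 89): dropping to 0 → total 40, payoff 0. No gain.
Developer 3 (pledges 0, payoff 129): pledging 80 → total 160, payoff 49. No gain.

Yes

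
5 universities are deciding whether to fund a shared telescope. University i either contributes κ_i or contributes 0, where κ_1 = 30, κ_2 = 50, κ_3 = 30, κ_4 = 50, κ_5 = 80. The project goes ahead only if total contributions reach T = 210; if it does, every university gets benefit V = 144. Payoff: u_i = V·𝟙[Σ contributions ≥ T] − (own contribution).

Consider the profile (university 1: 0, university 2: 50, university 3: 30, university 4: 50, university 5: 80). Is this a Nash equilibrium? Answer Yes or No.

Total = 210 ≥ 210: provided.
University 1 (pledges 0, payoff 144): pledging 30 → total 240, payoff 114. No gain.
University 2 (pledges 50, payoff 94): dropping to 0 → total 160, payoff 0. No gain.
University 3 (pledges 30, payoff 114): dropping to 0 → total 180, payoff 0. No gain.
University 4 (pledges 50, payoff 94): dropping to 0 → total 160, payoff 0. No gain.
University 5 (pledges 80, payoff 64): dropping to 0 → total 130, payoff 0. No gain.

Yes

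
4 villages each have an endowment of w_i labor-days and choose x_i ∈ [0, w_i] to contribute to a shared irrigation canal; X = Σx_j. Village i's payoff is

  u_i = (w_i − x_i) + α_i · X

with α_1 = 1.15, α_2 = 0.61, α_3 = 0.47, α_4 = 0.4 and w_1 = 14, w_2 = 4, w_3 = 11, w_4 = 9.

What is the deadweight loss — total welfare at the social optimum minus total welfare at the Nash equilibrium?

39.12

∂u_i/∂x_i = α_i − 1, so village i contributes w_i if α_i > 1, else 0.
α_i > 1 for i ∈ {1}; NE contributions (14, 0, 0, 0), X = 14.
W^NE = Σw_i − X^NE + (Σα_i)·X^NE = 38 + 1.63·14 = 60.82.
Planner: ∂(Σu_j)/∂x_i = Σα_j − 1 = 1.63 > 0, so everyone contributes w_i; X^SO = 38, W^SO = 38 + 1.63·38 = 99.94.
Deadweight loss = 39.12.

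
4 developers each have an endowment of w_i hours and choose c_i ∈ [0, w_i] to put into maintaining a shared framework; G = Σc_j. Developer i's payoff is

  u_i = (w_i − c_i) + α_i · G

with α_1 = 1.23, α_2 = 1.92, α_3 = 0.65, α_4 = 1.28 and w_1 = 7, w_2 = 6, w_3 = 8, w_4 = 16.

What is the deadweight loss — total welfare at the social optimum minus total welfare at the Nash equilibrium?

∂u_i/∂c_i = α_i − 1, so developer i contributes w_i if α_i > 1, else 0.
α_i > 1 for i ∈ {1, 2, 4}; NE contributions (7, 6, 0, 16), G = 29.
W^NE = Σw_i − G^NE + (Σα_i)·G^NE = 37 + 4.08·29 = 155.32.
Planner: ∂(Σu_j)/∂c_i = Σα_j − 1 = 4.08 > 0, so everyone contributes w_i; G^SO = 37, W^SO = 37 + 4.08·37 = 187.96.
Deadweight loss = 32.64.

32.64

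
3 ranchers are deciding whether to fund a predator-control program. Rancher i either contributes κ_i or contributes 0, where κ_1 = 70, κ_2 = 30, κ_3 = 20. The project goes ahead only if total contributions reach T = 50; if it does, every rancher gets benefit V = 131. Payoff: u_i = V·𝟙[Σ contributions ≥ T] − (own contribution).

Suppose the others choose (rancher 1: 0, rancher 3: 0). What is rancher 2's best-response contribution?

Others' total = 0. Even contributing 30 gives 30 < 50: no benefit either way.
Best response: 0.

0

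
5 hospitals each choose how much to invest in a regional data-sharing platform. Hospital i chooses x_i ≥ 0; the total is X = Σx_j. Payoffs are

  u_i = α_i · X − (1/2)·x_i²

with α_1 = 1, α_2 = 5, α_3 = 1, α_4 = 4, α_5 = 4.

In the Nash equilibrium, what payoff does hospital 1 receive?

Hospital i's FOC: ∂u_i/∂x_i = α_i − x_i = 0, so x_i* = α_i.
NE contributions = (1, 5, 1, 4, 4); X = 15.
u_1 = α_1·X − ½·(x_1)² = 1·15 − ½·1² = 14.5.

14.5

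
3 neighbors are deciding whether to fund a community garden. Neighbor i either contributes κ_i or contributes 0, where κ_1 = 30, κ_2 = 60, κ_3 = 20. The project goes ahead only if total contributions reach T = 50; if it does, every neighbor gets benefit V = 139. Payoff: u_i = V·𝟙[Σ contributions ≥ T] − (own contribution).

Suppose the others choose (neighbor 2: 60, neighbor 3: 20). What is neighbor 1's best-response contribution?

0

Others' total = 80 ≥ 50; contributing adds cost 30 for no extra benefit.
Best response: 0.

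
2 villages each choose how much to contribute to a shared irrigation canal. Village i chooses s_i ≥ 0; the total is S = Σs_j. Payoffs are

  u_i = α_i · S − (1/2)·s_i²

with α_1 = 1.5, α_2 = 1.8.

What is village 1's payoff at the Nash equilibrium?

Village i's FOC: ∂u_i/∂s_i = α_i − s_i = 0, so s_i* = α_i.
NE contributions = (1.5, 1.8); S = 3.3.
u_1 = α_1·S − ½·(s_1)² = 1.5·3.3 − ½·1.5² = 3.825.

3.825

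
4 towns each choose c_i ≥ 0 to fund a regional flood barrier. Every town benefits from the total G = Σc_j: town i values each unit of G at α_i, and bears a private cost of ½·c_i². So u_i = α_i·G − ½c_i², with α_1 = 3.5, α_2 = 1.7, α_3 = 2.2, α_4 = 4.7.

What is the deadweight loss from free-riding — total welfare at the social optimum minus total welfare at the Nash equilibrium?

Town i's FOC: ∂u_i/∂c_i = α_i − c_i = 0, so c_i* = α_i.
NE contributions = (3.5, 1.7, 2.2, 4.7); G = 12.1.
W^NE = (Σα)·G − ½Σα_i² = 12.1² − ½·42.07 = 125.375.
Planner sets c_i = Σα_j = 12.1 for every i, so G^SO = 4·12.1 = 48.4.
W^SO = (Σα)·G^SO − ½·4·(Σα)² = (4/2)·12.1² = 292.82.
Deadweight loss = W^SO − W^NE = 167.445.

167.445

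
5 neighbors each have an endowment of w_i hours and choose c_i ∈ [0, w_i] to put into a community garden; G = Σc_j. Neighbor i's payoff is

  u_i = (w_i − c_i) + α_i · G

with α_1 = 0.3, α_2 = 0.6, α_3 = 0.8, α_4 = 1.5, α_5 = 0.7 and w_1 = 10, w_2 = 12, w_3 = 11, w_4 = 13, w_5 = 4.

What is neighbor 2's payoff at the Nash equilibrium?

∂u_i/∂c_i = α_i − 1, so neighbor i contributes w_i if α_i > 1, else 0.
α_i > 1 for i ∈ {4}; NE contributions (0, 0, 0, 13, 0), G = 13.
u_2 = (12 − 0) + 0.6·13 = 19.8.

19.8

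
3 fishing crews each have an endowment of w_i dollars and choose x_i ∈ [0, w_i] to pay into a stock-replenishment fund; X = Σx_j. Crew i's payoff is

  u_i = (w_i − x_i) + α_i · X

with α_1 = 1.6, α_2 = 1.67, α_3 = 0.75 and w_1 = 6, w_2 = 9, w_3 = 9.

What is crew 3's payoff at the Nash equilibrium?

∂u_i/∂x_i = α_i − 1, so crew i contributes w_i if α_i > 1, else 0.
α_i > 1 for i ∈ {1, 2}; NE contributions (6, 9, 0), X = 15.
u_3 = (9 − 0) + 0.75·15 = 20.25.

20.25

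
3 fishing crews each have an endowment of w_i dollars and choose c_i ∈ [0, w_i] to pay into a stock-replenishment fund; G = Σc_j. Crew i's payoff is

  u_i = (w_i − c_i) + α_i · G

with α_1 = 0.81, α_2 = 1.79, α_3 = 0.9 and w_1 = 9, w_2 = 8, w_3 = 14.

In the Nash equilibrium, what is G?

∂u_i/∂c_i = α_i − 1, so crew i contributes w_i if α_i > 1, else 0.
α_i > 1 for i ∈ {2}; NE contributions (0, 8, 0), G = 8.

8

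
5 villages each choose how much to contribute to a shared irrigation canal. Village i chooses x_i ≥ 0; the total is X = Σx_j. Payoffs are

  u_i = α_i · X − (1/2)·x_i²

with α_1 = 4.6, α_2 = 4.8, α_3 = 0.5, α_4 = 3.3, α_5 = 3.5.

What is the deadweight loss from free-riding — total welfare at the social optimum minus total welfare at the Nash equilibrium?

452.13

Village i's FOC: ∂u_i/∂x_i = α_i − x_i = 0, so x_i* = α_i.
NE contributions = (4.6, 4.8, 0.5, 3.3, 3.5); X = 16.7.
W^NE = (Σα)·X − ½Σα_i² = 16.7² − ½·67.59 = 245.095.
Planner sets x_i = Σα_j = 16.7 for every i, so X^SO = 5·16.7 = 83.5.
W^SO = (Σα)·X^SO − ½·5·(Σα)² = (5/2)·16.7² = 697.225.
Deadweight loss = W^SO − W^NE = 452.13.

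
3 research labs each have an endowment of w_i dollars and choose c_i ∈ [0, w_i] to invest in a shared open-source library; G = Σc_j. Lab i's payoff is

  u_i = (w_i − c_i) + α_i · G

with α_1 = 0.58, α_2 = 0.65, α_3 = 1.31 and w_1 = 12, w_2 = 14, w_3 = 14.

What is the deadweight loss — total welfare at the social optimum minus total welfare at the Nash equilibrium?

∂u_i/∂c_i = α_i − 1, so lab i contributes w_i if α_i > 1, else 0.
α_i > 1 for i ∈ {3}; NE contributions (0, 0, 14), G = 14.
W^NE = Σw_i − G^NE + (Σα_i)·G^NE = 40 + 1.54·14 = 61.56.
Planner: ∂(Σu_j)/∂c_i = Σα_j − 1 = 1.54 > 0, so everyone contributes w_i; G^SO = 40, W^SO = 40 + 1.54·40 = 101.6.
Deadweight loss = 40.04.

40.04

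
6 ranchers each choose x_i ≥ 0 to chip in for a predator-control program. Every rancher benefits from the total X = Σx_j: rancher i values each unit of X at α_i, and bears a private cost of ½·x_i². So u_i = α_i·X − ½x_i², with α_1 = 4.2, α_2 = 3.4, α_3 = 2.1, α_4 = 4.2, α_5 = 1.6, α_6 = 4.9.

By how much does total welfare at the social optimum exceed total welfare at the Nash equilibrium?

871.23

Rancher i's FOC: ∂u_i/∂x_i = α_i − x_i = 0, so x_i* = α_i.
NE contributions = (4.2, 3.4, 2.1, 4.2, 1.6, 4.9); X = 20.4.
W^NE = (Σα)·X − ½Σα_i² = 20.4² − ½·77.82 = 377.25.
Planner sets x_i = Σα_j = 20.4 for every i, so X^SO = 6·20.4 = 122.4.
W^SO = (Σα)·X^SO − ½·6·(Σα)² = (6/2)·20.4² = 1248.48.
Deadweight loss = W^SO − W^NE = 871.23.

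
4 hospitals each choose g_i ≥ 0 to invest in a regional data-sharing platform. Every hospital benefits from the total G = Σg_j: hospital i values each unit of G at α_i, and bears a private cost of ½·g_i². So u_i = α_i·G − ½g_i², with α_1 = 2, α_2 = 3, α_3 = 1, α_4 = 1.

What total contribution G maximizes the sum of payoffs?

28

Planner FOC: ∂(Σu_j)/∂g_i = (Σα_j) − g_i = 0, so g_i^SO = Σα_j = 7 for every i; G^SO = 28.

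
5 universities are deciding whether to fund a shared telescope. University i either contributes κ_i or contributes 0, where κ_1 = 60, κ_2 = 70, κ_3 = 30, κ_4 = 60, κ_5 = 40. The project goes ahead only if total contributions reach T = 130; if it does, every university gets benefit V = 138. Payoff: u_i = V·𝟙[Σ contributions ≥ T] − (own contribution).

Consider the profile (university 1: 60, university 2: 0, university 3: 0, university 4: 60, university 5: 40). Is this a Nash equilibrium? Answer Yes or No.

Yes

Total = 160 ≥ 130: provided.
University 1 (pledges 60, payoff 78): dropping to 0 → total 100, payoff 0. No gain.
University 2 (pledges 0, payoff 138): pledging 70 → total 230, payoff 68. No gain.
University 3 (pledges 0, payoff 138): pledging 30 → total 190, payoff 108. No gain.
University 4 (pledges 60, payoff 78): dropping to 0 → total 100, payoff 0. No gain.
University 5 (pledges 40, payoff 98): dropping to 0 → total 120, payoff 0. No gain.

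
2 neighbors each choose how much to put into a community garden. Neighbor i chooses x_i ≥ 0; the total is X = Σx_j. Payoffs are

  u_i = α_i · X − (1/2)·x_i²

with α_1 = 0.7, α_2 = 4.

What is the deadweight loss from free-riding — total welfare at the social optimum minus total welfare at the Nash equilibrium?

8.245

Neighbor i's FOC: ∂u_i/∂x_i = α_i − x_i = 0, so x_i* = α_i.
NE contributions = (0.7, 4); X = 4.7.
W^NE = (Σα)·X − ½Σα_i² = 4.7² − ½·16.49 = 13.845.
Planner sets x_i = Σα_j = 4.7 for every i, so X^SO = 2·4.7 = 9.4.
W^SO = (Σα)·X^SO − ½·2·(Σα)² = (2/2)·4.7² = 22.09.
Deadweight loss = W^SO − W^NE = 8.245.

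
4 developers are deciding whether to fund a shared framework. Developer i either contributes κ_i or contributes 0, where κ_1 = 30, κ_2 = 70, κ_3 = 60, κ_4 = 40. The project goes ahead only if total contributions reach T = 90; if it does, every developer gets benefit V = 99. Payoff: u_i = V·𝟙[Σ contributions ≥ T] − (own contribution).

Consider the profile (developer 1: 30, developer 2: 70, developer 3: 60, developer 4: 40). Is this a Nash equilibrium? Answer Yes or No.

No

Total = 200 ≥ 90: provided.
Developer 1 (pledges 30, payoff 69): dropping to 0 → total 170, payoff 99. Profitable deviation.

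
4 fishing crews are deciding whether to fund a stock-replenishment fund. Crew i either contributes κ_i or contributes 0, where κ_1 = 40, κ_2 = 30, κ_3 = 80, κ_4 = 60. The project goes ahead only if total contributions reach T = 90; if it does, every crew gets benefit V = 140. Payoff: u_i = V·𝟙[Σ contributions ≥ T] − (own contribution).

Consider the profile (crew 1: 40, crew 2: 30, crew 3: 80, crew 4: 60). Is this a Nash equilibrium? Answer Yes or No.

No

Total = 210 ≥ 90: provided.
Crew 1 (pledges 40, payoff 100): dropping to 0 → total 170, payoff 140. Profitable deviation.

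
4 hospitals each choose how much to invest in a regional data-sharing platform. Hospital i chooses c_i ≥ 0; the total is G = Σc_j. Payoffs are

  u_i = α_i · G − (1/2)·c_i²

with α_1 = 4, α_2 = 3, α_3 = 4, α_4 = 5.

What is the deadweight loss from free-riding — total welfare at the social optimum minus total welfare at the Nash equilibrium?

Hospital i's FOC: ∂u_i/∂c_i = α_i − c_i = 0, so c_i* = α_i.
NE contributions = (4, 3, 4, 5); G = 16.
W^NE = (Σα)·G − ½Σα_i² = 16² − ½·66 = 223.
Planner sets c_i = Σα_j = 16 for every i, so G^SO = 4·16 = 64.
W^SO = (Σα)·G^SO − ½·4·(Σα)² = (4/2)·16² = 512.
Deadweight loss = W^SO − W^NE = 289.

289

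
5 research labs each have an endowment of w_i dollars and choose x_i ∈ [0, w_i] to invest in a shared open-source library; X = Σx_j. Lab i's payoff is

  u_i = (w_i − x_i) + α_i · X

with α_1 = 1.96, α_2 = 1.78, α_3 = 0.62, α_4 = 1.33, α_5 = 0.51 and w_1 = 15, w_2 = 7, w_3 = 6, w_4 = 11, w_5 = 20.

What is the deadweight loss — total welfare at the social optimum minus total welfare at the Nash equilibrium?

∂u_i/∂x_i = α_i − 1, so lab i contributes w_i if α_i > 1, else 0.
α_i > 1 for i ∈ {1, 2, 4}; NE contributions (15, 7, 0, 11, 0), X = 33.
W^NE = Σw_i − X^NE + (Σα_i)·X^NE = 59 + 5.2·33 = 230.6.
Planner: ∂(Σu_j)/∂x_i = Σα_j − 1 = 5.2 > 0, so everyone contributes w_i; X^SO = 59, W^SO = 59 + 5.2·59 = 365.8.
Deadweight loss = 135.2.

135.2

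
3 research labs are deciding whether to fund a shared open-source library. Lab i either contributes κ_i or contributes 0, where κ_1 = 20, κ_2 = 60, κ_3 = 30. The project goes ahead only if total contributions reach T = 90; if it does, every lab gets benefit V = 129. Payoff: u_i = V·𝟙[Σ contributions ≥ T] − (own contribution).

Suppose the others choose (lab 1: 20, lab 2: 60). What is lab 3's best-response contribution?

Others' total = 80. Contributing 30 brings total to 110 ≥ 90: gain V − κ_3 = 99.
Best response: 30.

30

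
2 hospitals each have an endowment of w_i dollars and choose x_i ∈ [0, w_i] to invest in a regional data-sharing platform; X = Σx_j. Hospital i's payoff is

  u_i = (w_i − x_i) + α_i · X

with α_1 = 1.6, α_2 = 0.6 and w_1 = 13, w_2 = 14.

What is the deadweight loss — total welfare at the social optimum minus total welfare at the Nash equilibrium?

∂u_i/∂x_i = α_i − 1, so hospital i contributes w_i if α_i > 1, else 0.
α_i > 1 for i ∈ {1}; NE contributions (13, 0), X = 13.
W^NE = Σw_i − X^NE + (Σα_i)·X^NE = 27 + 1.2·13 = 42.6.
Planner: ∂(Σu_j)/∂x_i = Σα_j − 1 = 1.2 > 0, so everyone contributes w_i; X^SO = 27, W^SO = 27 + 1.2·27 = 59.4.
Deadweight loss = 16.8.

16.8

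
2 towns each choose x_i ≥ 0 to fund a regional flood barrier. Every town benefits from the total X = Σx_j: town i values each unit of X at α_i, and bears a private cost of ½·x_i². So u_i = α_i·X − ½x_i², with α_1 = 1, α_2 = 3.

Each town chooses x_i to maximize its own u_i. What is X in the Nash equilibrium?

Town i's FOC: ∂u_i/∂x_i = α_i − x_i = 0, so x_i* = α_i.
NE contributions = (1, 3); X = 4.

4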